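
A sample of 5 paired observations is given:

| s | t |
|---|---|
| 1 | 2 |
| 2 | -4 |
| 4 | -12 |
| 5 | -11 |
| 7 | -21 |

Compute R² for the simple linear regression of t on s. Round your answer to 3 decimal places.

0.955

n = 5, Σx = 19, Σy = -46, Σxy = -256, Σx² = 95, Σy² = 726
Sxx = Σx² − (Σx)²/n = 95 − 72.2 = 22.8
Sxy = Σxy − (Σx)(Σy)/n = -256 − (-174.8) = -81.2
Syy = Σy² − (Σy)²/n = 726 − 423.2 = 302.8
R² = Sxy²/(Sxx·Syy) = (-81.2)²/(22.8·302.8) = 0.955040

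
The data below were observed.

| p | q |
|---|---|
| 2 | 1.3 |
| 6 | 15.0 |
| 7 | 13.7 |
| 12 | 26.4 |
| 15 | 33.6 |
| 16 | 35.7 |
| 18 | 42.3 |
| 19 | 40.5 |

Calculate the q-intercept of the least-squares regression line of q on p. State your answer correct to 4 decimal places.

-1.7958

n = 8, Σx = 95, Σy = 208.5, Σxy = 3111.4, Σx² = 1399
Sxx = Σx² − (Σx)²/n = 1399 − 1128.125 = 270.875
Sxy = Σxy − (Σx)(Σy)/n = 3111.4 − 2475.9375 = 635.4625
b = Sxy/Sxx = 635.4625/270.875 = 2.345962
a = ȳ − b·x̄ = 26.0625 − 2.345962·11.875 = -1.795801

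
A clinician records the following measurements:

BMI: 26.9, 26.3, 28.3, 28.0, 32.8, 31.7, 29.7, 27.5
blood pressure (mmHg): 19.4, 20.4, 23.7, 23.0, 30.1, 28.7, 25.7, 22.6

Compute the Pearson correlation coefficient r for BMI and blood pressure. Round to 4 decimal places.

n = 8, Σx = 231.2, Σy = 193.6, Σxy = 5654.95, Σx² = 6719.26, Σy² = 4784.16
Sxx = Σx² − (Σx)²/n = 6719.26 − 6681.68 = 37.58
Sxy = Σxy − (Σx)(Σy)/n = 5654.95 − 5595.04 = 59.91
Syy = Σy² − (Σy)²/n = 4784.16 − 4685.12 = 99.04
r = Sxy/√(Sxx·Syy) = 59.91/√(3721.9232) = 59.91/61.007567 = 0.982009

0.9820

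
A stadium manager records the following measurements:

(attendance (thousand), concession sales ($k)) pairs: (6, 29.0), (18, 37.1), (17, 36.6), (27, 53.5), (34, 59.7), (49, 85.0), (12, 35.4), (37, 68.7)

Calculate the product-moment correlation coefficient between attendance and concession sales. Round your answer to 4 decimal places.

0.9877

n = 8, Σx = 200, Σy = 405, Σxy = 12070, Σx² = 6448, Σy² = 23181.16
Sxx = Σx² − (Σx)²/n = 6448 − 5000 = 1448
Sxy = Σxy − (Σx)(Σy)/n = 12070 − 10125 = 1945
Syy = Σy² − (Σy)²/n = 23181.16 − 20503.125 = 2678.035
r = Sxy/√(Sxx·Syy) = 1945/√(3877794.68) = 1945/1969.211690 = 0.987705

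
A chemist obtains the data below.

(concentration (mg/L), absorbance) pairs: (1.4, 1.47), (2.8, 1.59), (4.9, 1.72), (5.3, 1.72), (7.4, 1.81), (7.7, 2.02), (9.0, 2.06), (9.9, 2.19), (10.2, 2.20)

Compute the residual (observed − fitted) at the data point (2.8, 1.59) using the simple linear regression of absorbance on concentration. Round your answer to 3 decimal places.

n = 9, Σx = 58.6, Σy = 16.78, Σxy = 115.663, Σx² = 459
Sxx = Σx² − (Σx)²/n = 459 − 381.551111 = 77.448889
Sxy = Σxy − (Σx)(Σy)/n = 115.663 − 109.256444 = 6.406556
b = Sxy/Sxx = 6.406556/77.448889 = 0.082720
a = ȳ − b·x̄ = 1.864444 − 0.082720·6.511111 = 1.325847
ŷ(2.8) = 1.325847 + 0.082720·2.8 = 1.557462
residual = y − ŷ = 1.59 − 1.557462 = 0.032538

0.033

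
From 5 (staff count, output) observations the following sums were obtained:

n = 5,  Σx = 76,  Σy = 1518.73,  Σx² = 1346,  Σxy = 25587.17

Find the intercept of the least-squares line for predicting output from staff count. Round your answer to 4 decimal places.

Sxx = Σx² − (Σx)²/n = 1346 − 1155.2 = 190.8
Sxy = Σxy − (Σx)(Σy)/n = 25587.17 − 23084.696 = 2502.474
b = Sxy/Sxx = 2502.474/190.8 = 13.115692
a = ȳ − b·x̄ = 303.746 − 13.115692·15.2 = 104.387484

104.3875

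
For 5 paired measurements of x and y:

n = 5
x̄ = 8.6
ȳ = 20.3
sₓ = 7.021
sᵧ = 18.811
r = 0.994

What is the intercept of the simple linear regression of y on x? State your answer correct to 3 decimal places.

b = r · sᵧ/sₓ = 0.994 · 18.811/7.021 = 2.663172
a = ȳ − b·x̄ = 20.3 − 2.663172·8.6 = -2.603283

-2.603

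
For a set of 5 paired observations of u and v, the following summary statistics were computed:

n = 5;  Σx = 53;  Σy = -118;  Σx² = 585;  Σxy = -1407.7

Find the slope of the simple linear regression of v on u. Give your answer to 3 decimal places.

-6.763

Sxx = Σx² − (Σx)²/n = 585 − 561.8 = 23.2
Sxy = Σxy − (Σx)(Σy)/n = -1407.7 − (-1250.8) = -156.9
b = Sxy/Sxx = -156.9/23.2 = -6.762931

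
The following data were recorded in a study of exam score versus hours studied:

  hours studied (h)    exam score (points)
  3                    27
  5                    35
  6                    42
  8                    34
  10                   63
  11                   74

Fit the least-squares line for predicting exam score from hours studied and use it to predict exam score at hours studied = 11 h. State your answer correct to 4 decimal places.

66.5552

n = 6, Σx = 43, Σy = 275, Σxy = 2224, Σx² = 355
Sxx = Σx² − (Σx)²/n = 355 − 308.166667 = 46.833333
Sxy = Σxy − (Σx)(Σy)/n = 2224 − 1970.833333 = 253.166667
b = Sxy/Sxx = 253.166667/46.833333 = 5.405694
a = ȳ − b·x̄ = 45.833333 − 5.405694·7.166667 = 7.092527
ŷ(11) = a + b·11 = 7.092527 + 5.405694·11 = 66.555160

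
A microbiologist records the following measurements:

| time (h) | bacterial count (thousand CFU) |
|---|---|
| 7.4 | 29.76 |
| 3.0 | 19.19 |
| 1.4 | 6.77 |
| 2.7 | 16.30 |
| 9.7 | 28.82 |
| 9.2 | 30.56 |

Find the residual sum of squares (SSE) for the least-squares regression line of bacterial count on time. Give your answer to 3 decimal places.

n = 6, Σx = 33.4, Σy = 131.4, Σxy = 891.988, Σx² = 251.74, Σy² = 3329.9426
Sxx = Σx² − (Σx)²/n = 251.74 − 185.926667 = 65.813333
Sxy = Σxy − (Σx)(Σy)/n = 891.988 − 731.46 = 160.528
Syy = Σy² − (Σy)²/n = 3329.9426 − 2877.66 = 452.2826
b = Sxy/Sxx = 160.528/65.813333 = 2.439141
SSE = Syy − b·Sxy = 452.2826 − 2.439141·160.528 = 60.732173

60.732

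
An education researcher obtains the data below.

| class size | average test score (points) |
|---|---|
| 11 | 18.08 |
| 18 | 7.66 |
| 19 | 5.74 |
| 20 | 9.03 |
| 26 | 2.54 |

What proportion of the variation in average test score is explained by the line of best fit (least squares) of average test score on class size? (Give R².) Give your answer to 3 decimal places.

n = 5, Σx = 94, Σy = 43.05, Σxy = 692.46, Σx² = 1882, Σy² = 506.5021
Sxx = Σx² − (Σx)²/n = 1882 − 1767.2 = 114.8
Sxy = Σxy − (Σx)(Σy)/n = 692.46 − 809.34 = -116.88
Syy = Σy² − (Σy)²/n = 506.5021 − 370.6605 = 135.8416
R² = Sxy²/(Sxx·Syy) = (-116.88)²/(114.8·135.8416) = 0.876003

0.876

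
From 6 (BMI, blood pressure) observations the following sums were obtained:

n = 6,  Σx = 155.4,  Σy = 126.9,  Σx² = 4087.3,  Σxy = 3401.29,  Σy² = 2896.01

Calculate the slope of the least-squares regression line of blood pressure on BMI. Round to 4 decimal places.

Sxx = Σx² − (Σx)²/n = 4087.3 − 4024.86 = 62.44
Sxy = Σxy − (Σx)(Σy)/n = 3401.29 − 3286.71 = 114.58
b = Sxy/Sxx = 114.58/62.44 = 1.835042

1.8350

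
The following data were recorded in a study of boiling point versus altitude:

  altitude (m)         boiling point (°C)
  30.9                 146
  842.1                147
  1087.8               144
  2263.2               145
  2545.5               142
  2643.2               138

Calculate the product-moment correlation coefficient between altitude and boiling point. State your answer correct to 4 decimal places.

n = 6, Σx = 9412.7, Σy = 862, Σxy = 1339329.9, Σx² = 20481546.79, Σy² = 123894
Sxx = Σx² − (Σx)²/n = 20481546.79 − 14766486.881667 = 5715059.908333
Sxy = Σxy − (Σx)(Σy)/n = 1339329.9 − 1352291.233333 = -12961.333333
Syy = Σy² − (Σy)²/n = 123894 − 123840.666667 = 53.333333
r = Sxy/√(Sxx·Syy) = -12961.333333/√(304803195.111111) = -12961.333333/17458.613780 = -0.742403

-0.7424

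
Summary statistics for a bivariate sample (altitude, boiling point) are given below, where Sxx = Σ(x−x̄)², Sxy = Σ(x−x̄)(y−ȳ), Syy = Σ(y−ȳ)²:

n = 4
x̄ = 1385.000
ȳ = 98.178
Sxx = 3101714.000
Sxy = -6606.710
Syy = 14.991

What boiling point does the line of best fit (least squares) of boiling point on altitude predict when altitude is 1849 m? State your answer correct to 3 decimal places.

97.190

b = Sxy/Sxx = -6606.71/3101714 = -0.002130
a = ȳ − b·x̄ = 98.178 − (-0.002130)·1385 = 101.128076
ŷ(1849) = a + b·1849 = 101.128076 + (-0.002130)·1849 = 97.189671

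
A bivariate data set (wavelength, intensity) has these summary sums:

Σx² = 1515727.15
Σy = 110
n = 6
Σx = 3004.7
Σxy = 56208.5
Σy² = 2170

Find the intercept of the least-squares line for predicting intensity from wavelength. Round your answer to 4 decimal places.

Sxx = Σx² − (Σx)²/n = 1515727.15 − 1504703.681667 = 11023.468333
Sxy = Σxy − (Σx)(Σy)/n = 56208.5 − 55086.166667 = 1122.333333
b = Sxy/Sxx = 1122.333333/11023.468333 = 0.101813
a = ȳ − b·x̄ = 18.333333 − 0.101813·500.783333 = -32.652963

-32.6530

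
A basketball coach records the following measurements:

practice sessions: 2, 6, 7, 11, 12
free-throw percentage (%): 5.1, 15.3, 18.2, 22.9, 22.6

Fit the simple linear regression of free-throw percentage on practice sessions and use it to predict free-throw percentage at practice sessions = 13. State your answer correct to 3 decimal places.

26.207

n = 5, Σx = 38, Σy = 84.1, Σxy = 752.5, Σx² = 354
Sxx = Σx² − (Σx)²/n = 354 − 288.8 = 65.2
Sxy = Σxy − (Σx)(Σy)/n = 752.5 − 639.16 = 113.34
b = Sxy/Sxx = 113.34/65.2 = 1.738344
a = ȳ − b·x̄ = 16.82 − 1.738344·7.6 = 3.608589
ŷ(13) = a + b·13 = 3.608589 + 1.738344·13 = 26.207055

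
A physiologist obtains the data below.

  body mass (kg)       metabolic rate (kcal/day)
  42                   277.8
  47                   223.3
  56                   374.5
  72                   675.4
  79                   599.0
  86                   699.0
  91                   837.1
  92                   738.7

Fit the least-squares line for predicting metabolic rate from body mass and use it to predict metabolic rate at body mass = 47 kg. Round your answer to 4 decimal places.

290.3026

n = 8, Σx = 565, Σy = 4424.8, Σxy = 343335, Σx² = 42675
Sxx = Σx² − (Σx)²/n = 42675 − 39903.125 = 2771.875
Sxy = Σxy − (Σx)(Σy)/n = 343335 − 312501.5 = 30833.5
b = Sxy/Sxx = 30833.5/2771.875 = 11.123698
a = ȳ − b·x̄ = 553.1 − 11.123698·70.625 = -232.511161
ŷ(47) = a + b·47 = -232.511161 + 11.123698·47 = 290.302638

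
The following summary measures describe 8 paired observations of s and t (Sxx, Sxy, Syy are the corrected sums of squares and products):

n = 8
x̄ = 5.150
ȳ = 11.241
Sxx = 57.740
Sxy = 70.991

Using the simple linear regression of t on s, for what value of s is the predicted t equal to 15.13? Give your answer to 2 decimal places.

b = Sxy/Sxx = 70.991/57.74 = 1.229494
a = ȳ − b·x̄ = 11.241 − 1.229494·5.15 = 4.909104
Set a + b·x = 15.13: x = (15.13 − 4.909104) / 1.229494 = 8.313089

8.31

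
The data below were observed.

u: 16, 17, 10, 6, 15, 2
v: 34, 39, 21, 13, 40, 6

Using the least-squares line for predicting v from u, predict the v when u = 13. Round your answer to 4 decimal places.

30.1087

n = 6, Σx = 66, Σy = 153, Σxy = 2107, Σx² = 910
Sxx = Σx² − (Σx)²/n = 910 − 726 = 184
Sxy = Σxy − (Σx)(Σy)/n = 2107 − 1683 = 424
b = Sxy/Sxx = 424/184 = 2.304348
a = ȳ − b·x̄ = 25.5 − 2.304348·11 = 0.152174
ŷ(13) = a + b·13 = 0.152174 + 2.304348·13 = 30.108696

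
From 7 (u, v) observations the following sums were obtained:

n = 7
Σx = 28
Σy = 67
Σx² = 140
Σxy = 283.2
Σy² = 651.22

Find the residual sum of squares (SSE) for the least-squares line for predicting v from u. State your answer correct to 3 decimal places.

Sxx = Σx² − (Σx)²/n = 140 − 112 = 28
Sxy = Σxy − (Σx)(Σy)/n = 283.2 − 268 = 15.2
Syy = Σy² − (Σy)²/n = 651.22 − 641.285714 = 9.934286
b = Sxy/Sxx = 15.2/28 = 0.542857
SSE = Syy − b·Sxy = 9.934286 − 0.542857·15.2 = 1.682857

1.683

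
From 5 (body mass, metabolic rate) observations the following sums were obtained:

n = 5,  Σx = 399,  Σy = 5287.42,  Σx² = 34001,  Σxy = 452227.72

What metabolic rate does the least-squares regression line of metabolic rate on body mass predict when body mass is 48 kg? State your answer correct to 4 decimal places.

611.6894

Sxx = Σx² − (Σx)²/n = 34001 − 31840.2 = 2160.8
Sxy = Σxy − (Σx)(Σy)/n = 452227.72 − 421936.116 = 30291.604
b = Sxy/Sxx = 30291.604/2160.8 = 14.018699
a = ȳ − b·x̄ = 1057.484 − 14.018699·79.8 = -61.208151
ŷ(48) = a + b·48 = -61.208151 + 14.018699·48 = 611.689384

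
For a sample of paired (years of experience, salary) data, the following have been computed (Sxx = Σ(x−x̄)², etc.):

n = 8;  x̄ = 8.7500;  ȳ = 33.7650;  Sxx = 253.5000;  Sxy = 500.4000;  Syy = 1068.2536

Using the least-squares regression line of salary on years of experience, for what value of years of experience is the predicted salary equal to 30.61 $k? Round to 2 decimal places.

7.15

b = Sxy/Sxx = 500.4/253.5 = 1.973964
a = ȳ − b·x̄ = 33.765 − 1.973964·8.75 = 16.492811
Set a + b·x = 30.61: x = (30.61 − 16.492811) / 1.973964 = 7.151694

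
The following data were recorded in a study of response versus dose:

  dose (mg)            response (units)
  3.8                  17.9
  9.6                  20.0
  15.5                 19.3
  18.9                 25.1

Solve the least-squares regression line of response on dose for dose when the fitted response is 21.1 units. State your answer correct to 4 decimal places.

13.3428

n = 4, Σx = 47.8, Σy = 82.3, Σxy = 1033.56, Σx² = 704.06
Sxx = Σx² − (Σx)²/n = 704.06 − 571.21 = 132.85
Sxy = Σxy − (Σx)(Σy)/n = 1033.56 − 983.485 = 50.075
b = Sxy/Sxx = 50.075/132.85 = 0.376929
a = ȳ − b·x̄ = 20.575 − 0.376929·11.95 = 16.070700
Set a + b·x = 21.1: x = (21.1 − 16.070700) / 0.376929 = 13.342836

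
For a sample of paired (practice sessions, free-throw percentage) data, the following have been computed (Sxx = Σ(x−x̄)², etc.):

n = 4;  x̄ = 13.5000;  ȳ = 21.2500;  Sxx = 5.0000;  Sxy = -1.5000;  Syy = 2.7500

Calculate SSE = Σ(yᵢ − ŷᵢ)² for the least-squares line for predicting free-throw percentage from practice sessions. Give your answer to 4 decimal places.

2.3000

b = Sxy/Sxx = -1.5/5 = -0.3
SSE = Syy − b·Sxy = 2.75 − (-0.3)·(-1.5) = 2.3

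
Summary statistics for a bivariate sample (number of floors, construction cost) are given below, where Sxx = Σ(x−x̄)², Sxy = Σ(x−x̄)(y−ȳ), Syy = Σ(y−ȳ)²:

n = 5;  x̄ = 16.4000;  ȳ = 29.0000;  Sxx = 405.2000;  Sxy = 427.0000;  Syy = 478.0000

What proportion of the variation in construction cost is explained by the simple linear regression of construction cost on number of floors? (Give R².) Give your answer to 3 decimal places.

0.941

R² = Sxy²/(Sxx·Syy) = (427)²/(405.2·478) = 0.941366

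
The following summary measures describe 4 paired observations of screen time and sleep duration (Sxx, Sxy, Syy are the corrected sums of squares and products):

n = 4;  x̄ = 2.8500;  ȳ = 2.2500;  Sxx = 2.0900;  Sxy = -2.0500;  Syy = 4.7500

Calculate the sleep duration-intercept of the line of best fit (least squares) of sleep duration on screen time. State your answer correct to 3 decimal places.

5.045

b = Sxy/Sxx = -2.05/2.09 = -0.980861
a = ȳ − b·x̄ = 2.25 − (-0.980861)·2.85 = 5.045455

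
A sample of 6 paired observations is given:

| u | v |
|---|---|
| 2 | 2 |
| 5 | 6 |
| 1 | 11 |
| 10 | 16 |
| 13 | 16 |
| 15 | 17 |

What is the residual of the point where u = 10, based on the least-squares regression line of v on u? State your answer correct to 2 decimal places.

n = 6, Σx = 46, Σy = 68, Σxy = 668, Σx² = 524
Sxx = Σx² − (Σx)²/n = 524 − 352.666667 = 171.333333
Sxy = Σxy − (Σx)(Σy)/n = 668 − 521.333333 = 146.666667
b = Sxy/Sxx = 146.666667/171.333333 = 0.856031
a = ȳ − b·x̄ = 11.333333 − 0.856031·7.666667 = 4.770428
ŷ(10) = 4.770428 + 0.856031·10 = 13.330739
residual = y − ŷ = 16 − 13.330739 = 2.669261

2.67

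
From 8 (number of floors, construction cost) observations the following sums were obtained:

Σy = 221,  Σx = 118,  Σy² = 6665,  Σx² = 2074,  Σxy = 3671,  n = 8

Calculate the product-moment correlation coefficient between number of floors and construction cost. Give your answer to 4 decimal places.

0.9517

Sxx = Σx² − (Σx)²/n = 2074 − 1740.5 = 333.5
Sxy = Σxy − (Σx)(Σy)/n = 3671 − 3259.75 = 411.25
Syy = Σy² − (Σy)²/n = 6665 − 6105.125 = 559.875
r = Sxy/√(Sxx·Syy) = 411.25/√(186718.3125) = 411.25/432.109144 = 0.951727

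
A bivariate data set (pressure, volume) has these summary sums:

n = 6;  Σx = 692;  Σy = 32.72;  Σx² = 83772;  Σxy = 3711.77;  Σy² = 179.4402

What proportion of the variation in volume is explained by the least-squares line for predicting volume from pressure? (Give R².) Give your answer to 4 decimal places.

0.9615

Sxx = Σx² − (Σx)²/n = 83772 − 79810.666667 = 3961.333333
Sxy = Σxy − (Σx)(Σy)/n = 3711.77 − 3773.706667 = -61.936667
Syy = Σy² − (Σy)²/n = 179.4402 − 178.433067 = 1.007133
R² = Sxy²/(Sxx·Syy) = (-61.936667)²/(3961.333333·1.007133) = 0.961540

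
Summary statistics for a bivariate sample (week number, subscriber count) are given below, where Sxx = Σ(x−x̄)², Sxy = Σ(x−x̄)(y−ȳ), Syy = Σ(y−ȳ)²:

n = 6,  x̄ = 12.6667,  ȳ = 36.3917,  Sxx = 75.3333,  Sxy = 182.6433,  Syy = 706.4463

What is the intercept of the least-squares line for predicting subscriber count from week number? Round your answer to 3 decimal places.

5.682

b = Sxy/Sxx = 182.6433/75.3333 = 2.424470
a = ȳ − b·x̄ = 36.3917 − 2.424470·12.6667 = 5.681670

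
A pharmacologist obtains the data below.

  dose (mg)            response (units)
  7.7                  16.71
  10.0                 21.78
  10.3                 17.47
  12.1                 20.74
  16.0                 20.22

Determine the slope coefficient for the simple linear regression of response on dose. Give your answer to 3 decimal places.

n = 5, Σx = 56.1, Σy = 96.92, Σxy = 1100.882, Σx² = 667.79
Sxx = Σx² − (Σx)²/n = 667.79 − 629.442 = 38.348
Sxy = Σxy − (Σx)(Σy)/n = 1100.882 − 1087.4424 = 13.4396
b = Sxy/Sxx = 13.4396/38.348 = 0.350464

0.350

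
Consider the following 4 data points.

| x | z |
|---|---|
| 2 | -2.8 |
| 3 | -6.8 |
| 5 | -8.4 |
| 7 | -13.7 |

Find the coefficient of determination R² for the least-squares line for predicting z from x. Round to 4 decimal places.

0.9444

n = 4, Σx = 17, Σy = -31.7, Σxy = -163.9, Σx² = 87, Σy² = 312.33
Sxx = Σx² − (Σx)²/n = 87 − 72.25 = 14.75
Sxy = Σxy − (Σx)(Σy)/n = -163.9 − (-134.725) = -29.175
Syy = Σy² − (Σy)²/n = 312.33 − 251.2225 = 61.1075
R² = Sxy²/(Sxx·Syy) = (-29.175)²/(14.75·61.1075) = 0.944355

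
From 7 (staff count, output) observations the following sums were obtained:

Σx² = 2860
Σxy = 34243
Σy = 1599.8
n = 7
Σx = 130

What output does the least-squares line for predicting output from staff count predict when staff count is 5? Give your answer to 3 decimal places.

90.536

Sxx = Σx² − (Σx)²/n = 2860 − 2414.285714 = 445.714286
Sxy = Σxy − (Σx)(Σy)/n = 34243 − 29710.571429 = 4532.428571
b = Sxy/Sxx = 4532.428571/445.714286 = 10.168910
a = ȳ − b·x̄ = 228.542857 − 10.168910·18.571429 = 39.691667
ŷ(5) = a + b·5 = 39.691667 + 10.168910·5 = 90.536218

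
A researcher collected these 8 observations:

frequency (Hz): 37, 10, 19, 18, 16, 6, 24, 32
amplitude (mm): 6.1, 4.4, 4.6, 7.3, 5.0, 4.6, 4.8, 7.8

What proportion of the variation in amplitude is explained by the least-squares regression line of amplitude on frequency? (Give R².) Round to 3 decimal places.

n = 8, Σx = 162, Σy = 44.6, Σxy = 960.9, Σx² = 4046, Σy² = 261.06
Sxx = Σx² − (Σx)²/n = 4046 − 3280.5 = 765.5
Sxy = Σxy − (Σx)(Σy)/n = 960.9 − 903.15 = 57.75
Syy = Σy² − (Σy)²/n = 261.06 − 248.645 = 12.415
R² = Sxy²/(Sxx·Syy) = (57.75)²/(765.5·12.415) = 0.350923

0.351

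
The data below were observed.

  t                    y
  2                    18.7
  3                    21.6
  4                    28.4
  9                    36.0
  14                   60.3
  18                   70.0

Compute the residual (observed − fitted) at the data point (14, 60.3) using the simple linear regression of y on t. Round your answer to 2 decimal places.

n = 6, Σx = 50, Σy = 235, Σxy = 2644, Σx² = 630
Sxx = Σx² − (Σx)²/n = 630 − 416.666667 = 213.333333
Sxy = Σxy − (Σx)(Σy)/n = 2644 − 1958.333333 = 685.666667
b = Sxy/Sxx = 685.666667/213.333333 = 3.214062
a = ȳ − b·x̄ = 39.166667 − 3.214062·8.333333 = 12.382812
ŷ(14) = 12.382812 + 3.214062·14 = 57.379688
residual = y − ŷ = 60.3 − 57.379688 = 2.920313

2.92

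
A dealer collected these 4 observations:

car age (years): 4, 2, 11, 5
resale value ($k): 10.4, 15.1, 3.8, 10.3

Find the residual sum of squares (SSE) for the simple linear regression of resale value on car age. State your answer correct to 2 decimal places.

2.94

n = 4, Σx = 22, Σy = 39.6, Σxy = 165.1, Σx² = 166, Σy² = 456.7
Sxx = Σx² − (Σx)²/n = 166 − 121 = 45
Sxy = Σxy − (Σx)(Σy)/n = 165.1 − 217.8 = -52.7
Syy = Σy² − (Σy)²/n = 456.7 − 392.04 = 64.66
b = Sxy/Sxx = -52.7/45 = -1.171111
SSE = Syy − b·Sxy = 64.66 − (-1.171111)·(-52.7) = 2.942444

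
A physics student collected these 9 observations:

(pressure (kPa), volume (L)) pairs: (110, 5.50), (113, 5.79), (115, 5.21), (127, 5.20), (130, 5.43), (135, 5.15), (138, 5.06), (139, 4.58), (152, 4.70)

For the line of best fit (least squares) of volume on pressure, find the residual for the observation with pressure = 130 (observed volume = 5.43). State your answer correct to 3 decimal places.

0.277

n = 9, Σx = 1159, Σy = 46.62, Σxy = 5969.27, Σx² = 150817
Sxx = Σx² − (Σx)²/n = 150817 − 149253.444444 = 1563.555556
Sxy = Σxy − (Σx)(Σy)/n = 5969.27 − 6003.62 = -34.35
b = Sxy/Sxx = -34.35/1563.555556 = -0.021969
a = ȳ − b·x̄ = 5.18 − (-0.021969)·128.777778 = 8.009139
ŷ(130) = 8.009139 + (-0.021969)·130 = 5.153149
residual = y − ŷ = 5.43 − 5.153149 = 0.276851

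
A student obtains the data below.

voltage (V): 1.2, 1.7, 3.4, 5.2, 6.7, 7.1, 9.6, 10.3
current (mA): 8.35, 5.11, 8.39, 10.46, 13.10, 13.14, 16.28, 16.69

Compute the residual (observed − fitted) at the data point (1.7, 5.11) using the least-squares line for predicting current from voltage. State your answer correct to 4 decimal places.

n = 8, Σx = 45.2, Σy = 91.52, Σxy = 610.884, Σx² = 336.48
Sxx = Σx² − (Σx)²/n = 336.48 − 255.38 = 81.1
Sxy = Σxy − (Σx)(Σy)/n = 610.884 − 517.088 = 93.796
b = Sxy/Sxx = 93.796/81.1 = 1.156547
a = ȳ − b·x̄ = 11.44 − 1.156547·5.65 = 4.905507
ŷ(1.7) = 4.905507 + 1.156547·1.7 = 6.871637
residual = y − ŷ = 5.11 − 6.871637 = -1.761637

-1.7616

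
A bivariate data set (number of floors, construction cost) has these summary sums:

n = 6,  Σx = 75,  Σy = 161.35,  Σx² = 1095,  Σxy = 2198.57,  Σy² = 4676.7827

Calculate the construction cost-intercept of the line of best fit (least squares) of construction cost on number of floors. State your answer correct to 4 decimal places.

Sxx = Σx² − (Σx)²/n = 1095 − 937.5 = 157.5
Sxy = Σxy − (Σx)(Σy)/n = 2198.57 − 2016.875 = 181.695
b = Sxy/Sxx = 181.695/157.5 = 1.153619
a = ȳ − b·x̄ = 26.891667 − 1.153619·12.5 = 12.471429

12.4714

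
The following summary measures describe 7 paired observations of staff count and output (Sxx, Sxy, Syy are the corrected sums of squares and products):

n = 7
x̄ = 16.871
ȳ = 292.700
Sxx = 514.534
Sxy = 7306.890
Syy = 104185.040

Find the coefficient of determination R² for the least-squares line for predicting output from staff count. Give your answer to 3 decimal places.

R² = Sxy²/(Sxx·Syy) = (7306.89)²/(514.534·104185.04) = 0.995969

0.996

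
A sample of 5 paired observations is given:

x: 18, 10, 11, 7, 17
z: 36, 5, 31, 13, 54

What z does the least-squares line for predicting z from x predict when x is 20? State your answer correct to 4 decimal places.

52.4058

n = 5, Σx = 63, Σy = 139, Σxy = 2048, Σx² = 883
Sxx = Σx² − (Σx)²/n = 883 − 793.8 = 89.2
Sxy = Σxy − (Σx)(Σy)/n = 2048 − 1751.4 = 296.6
b = Sxy/Sxx = 296.6/89.2 = 3.325112
a = ȳ − b·x̄ = 27.8 − 3.325112·12.6 = -14.096413
ŷ(20) = a + b·20 = -14.096413 + 3.325112·20 = 52.405830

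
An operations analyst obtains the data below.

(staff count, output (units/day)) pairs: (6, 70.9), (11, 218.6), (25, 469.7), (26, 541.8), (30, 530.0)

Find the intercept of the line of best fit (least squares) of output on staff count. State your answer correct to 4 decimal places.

n = 5, Σx = 98, Σy = 1831, Σxy = 44559.3, Σx² = 2358
Sxx = Σx² − (Σx)²/n = 2358 − 1920.8 = 437.2
Sxy = Σxy − (Σx)(Σy)/n = 44559.3 − 35887.6 = 8671.7
b = Sxy/Sxx = 8671.7/437.2 = 19.834629
a = ȳ − b·x̄ = 366.2 − 19.834629·19.6 = -22.558737

-22.5587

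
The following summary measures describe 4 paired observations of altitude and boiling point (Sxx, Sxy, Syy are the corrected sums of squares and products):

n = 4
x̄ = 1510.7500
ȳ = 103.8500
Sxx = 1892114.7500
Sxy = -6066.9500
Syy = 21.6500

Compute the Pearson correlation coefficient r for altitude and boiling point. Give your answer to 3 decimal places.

r = Sxy/√(Sxx·Syy) = -6066.95/√(40964284.3375) = -6066.95/6400.334705 = -0.947911

-0.948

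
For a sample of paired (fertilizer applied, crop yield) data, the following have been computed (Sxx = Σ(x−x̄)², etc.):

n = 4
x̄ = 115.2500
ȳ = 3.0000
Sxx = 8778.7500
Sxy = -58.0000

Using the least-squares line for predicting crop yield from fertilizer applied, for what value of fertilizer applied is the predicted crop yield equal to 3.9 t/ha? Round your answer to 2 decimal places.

b = Sxy/Sxx = -58/8778.75 = -0.006607
a = ȳ − b·x̄ = 3 − (-0.006607)·115.25 = 3.761441
Set a + b·x = 3.9: x = (3.9 − 3.761441) / (-0.006607) = -20.971983

-20.97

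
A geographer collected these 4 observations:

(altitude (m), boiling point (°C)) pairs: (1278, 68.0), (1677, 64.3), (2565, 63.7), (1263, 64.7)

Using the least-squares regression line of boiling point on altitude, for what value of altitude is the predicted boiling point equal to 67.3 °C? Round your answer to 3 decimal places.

n = 4, Σx = 6783, Σy = 260.7, Σxy = 439841.7, Σx² = 12620007
Sxx = Σx² − (Σx)²/n = 12620007 − 11502272.25 = 1117734.75
Sxy = Σxy − (Σx)(Σy)/n = 439841.7 − 442082.025 = -2240.325
b = Sxy/Sxx = -2240.325/1117734.75 = -0.002004
a = ȳ − b·x̄ = 65.175 − (-0.002004)·1695.75 = 68.573866
Set a + b·x = 67.3: x = (67.3 − 68.573866) / (-0.002004) = 635.552777

635.553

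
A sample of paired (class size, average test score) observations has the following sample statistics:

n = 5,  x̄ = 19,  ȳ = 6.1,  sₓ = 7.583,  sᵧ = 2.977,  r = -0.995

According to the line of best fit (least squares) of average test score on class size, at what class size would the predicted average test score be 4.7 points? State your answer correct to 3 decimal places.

b = r · sᵧ/sₓ = -0.995 · 2.977/7.583 = -0.390626
a = ȳ − b·x̄ = 6.1 − (-0.390626)·19 = 13.521889
Set a + b·x = 4.7: x = (4.7 − 13.521889) / (-0.390626) = 22.583993

22.584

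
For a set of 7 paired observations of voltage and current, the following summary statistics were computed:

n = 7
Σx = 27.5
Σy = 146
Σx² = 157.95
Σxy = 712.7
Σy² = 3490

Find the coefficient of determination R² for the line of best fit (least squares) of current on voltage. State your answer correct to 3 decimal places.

Sxx = Σx² − (Σx)²/n = 157.95 − 108.035714 = 49.914286
Sxy = Σxy − (Σx)(Σy)/n = 712.7 − 573.571429 = 139.128571
Syy = Σy² − (Σy)²/n = 3490 − 3045.142857 = 444.857143
R² = Sxy²/(Sxx·Syy) = (139.128571)²/(49.914286·444.857143) = 0.871740

0.872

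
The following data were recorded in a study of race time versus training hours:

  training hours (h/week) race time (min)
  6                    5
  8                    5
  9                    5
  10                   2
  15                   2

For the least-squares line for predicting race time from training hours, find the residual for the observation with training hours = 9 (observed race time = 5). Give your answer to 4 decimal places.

0.9690

n = 5, Σx = 48, Σy = 19, Σxy = 165, Σx² = 506
Sxx = Σx² − (Σx)²/n = 506 − 460.8 = 45.2
Sxy = Σxy − (Σx)(Σy)/n = 165 − 182.4 = -17.4
b = Sxy/Sxx = -17.4/45.2 = -0.384956
a = ȳ − b·x̄ = 3.8 − (-0.384956)·9.6 = 7.495575
ŷ(9) = 7.495575 + (-0.384956)·9 = 4.030973
residual = y − ŷ = 5 − 4.030973 = 0.969027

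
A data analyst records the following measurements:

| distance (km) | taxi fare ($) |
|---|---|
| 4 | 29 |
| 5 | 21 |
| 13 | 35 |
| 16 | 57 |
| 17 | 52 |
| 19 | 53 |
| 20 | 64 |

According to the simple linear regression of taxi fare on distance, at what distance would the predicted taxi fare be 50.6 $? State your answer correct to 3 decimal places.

16.116

n = 7, Σx = 94, Σy = 311, Σxy = 4759, Σx² = 1516
Sxx = Σx² − (Σx)²/n = 1516 − 1262.285714 = 253.714286
Sxy = Σxy − (Σx)(Σy)/n = 4759 − 4176.285714 = 582.714286
b = Sxy/Sxx = 582.714286/253.714286 = 2.296734
a = ȳ − b·x̄ = 44.428571 − 2.296734·13.428571 = 13.586712
Set a + b·x = 50.6: x = (50.6 − 13.586712) / 2.296734 = 16.115617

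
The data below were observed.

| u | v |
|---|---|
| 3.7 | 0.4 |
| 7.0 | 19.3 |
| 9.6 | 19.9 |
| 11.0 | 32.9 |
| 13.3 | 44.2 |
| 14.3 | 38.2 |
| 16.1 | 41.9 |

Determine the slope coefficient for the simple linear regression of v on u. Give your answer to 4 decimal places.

3.4523

n = 7, Σx = 75, Σy = 196.8, Σxy = 2498.23, Σx² = 916.44
Sxx = Σx² − (Σx)²/n = 916.44 − 803.571429 = 112.868571
Sxy = Σxy − (Σx)(Σy)/n = 2498.23 − 2108.571429 = 389.658571
b = Sxy/Sxx = 389.658571/112.868571 = 3.452321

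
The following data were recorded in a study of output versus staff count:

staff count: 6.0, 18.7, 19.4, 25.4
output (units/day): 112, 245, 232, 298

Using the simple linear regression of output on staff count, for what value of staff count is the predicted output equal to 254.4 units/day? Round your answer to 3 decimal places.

n = 4, Σx = 69.5, Σy = 887, Σxy = 17323.5, Σx² = 1407.21
Sxx = Σx² − (Σx)²/n = 1407.21 − 1207.5625 = 199.6475
Sxy = Σxy − (Σx)(Σy)/n = 17323.5 − 15411.625 = 1911.875
b = Sxy/Sxx = 1911.875/199.6475 = 9.576253
a = ȳ − b·x̄ = 221.75 − 9.576253·17.375 = 55.362602
Set a + b·x = 254.4: x = (254.4 − 55.362602) / 9.576253 = 20.784475

20.784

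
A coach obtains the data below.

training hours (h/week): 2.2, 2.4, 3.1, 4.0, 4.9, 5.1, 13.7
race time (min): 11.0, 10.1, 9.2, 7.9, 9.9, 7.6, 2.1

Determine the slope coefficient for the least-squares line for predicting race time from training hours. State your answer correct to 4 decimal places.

-0.7134

n = 7, Σx = 35.4, Σy = 57.8, Σxy = 224.6, Σx² = 273.92
Sxx = Σx² − (Σx)²/n = 273.92 − 179.022857 = 94.897143
Sxy = Σxy − (Σx)(Σy)/n = 224.6 − 292.302857 = -67.702857
b = Sxy/Sxx = -67.702857/94.897143 = -0.713434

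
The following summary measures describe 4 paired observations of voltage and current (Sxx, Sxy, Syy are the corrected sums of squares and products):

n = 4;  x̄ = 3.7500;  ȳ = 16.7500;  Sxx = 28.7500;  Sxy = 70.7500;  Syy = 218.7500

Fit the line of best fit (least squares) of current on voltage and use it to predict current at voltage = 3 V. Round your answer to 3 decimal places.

14.904

b = Sxy/Sxx = 70.75/28.75 = 2.460870
a = ȳ − b·x̄ = 16.75 − 2.460870·3.75 = 7.521739
ŷ(3) = a + b·3 = 7.521739 + 2.460870·3 = 14.904348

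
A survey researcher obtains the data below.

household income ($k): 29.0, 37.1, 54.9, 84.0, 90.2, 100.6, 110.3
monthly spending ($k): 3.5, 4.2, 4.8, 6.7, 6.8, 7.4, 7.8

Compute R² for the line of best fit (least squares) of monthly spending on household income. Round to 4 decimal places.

n = 7, Σx = 506.1, Σy = 41.2, Σxy = 3301.78, Σx² = 42709.91, Σy² = 259.66
Sxx = Σx² − (Σx)²/n = 42709.91 − 36591.03 = 6118.88
Sxy = Σxy − (Σx)(Σy)/n = 3301.78 − 2978.76 = 323.02
Syy = Σy² − (Σy)²/n = 259.66 − 242.491429 = 17.168571
R² = Sxy²/(Sxx·Syy) = (323.02)²/(6118.88·17.168571) = 0.993237

0.9932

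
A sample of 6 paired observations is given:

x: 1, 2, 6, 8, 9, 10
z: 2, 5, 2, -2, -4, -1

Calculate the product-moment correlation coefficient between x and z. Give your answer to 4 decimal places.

-0.8183

n = 6, Σx = 36, Σy = 2, Σxy = -38, Σx² = 286, Σy² = 54
Sxx = Σx² − (Σx)²/n = 286 − 216 = 70
Sxy = Σxy − (Σx)(Σy)/n = -38 − 12 = -50
Syy = Σy² − (Σy)²/n = 54 − 0.666667 = 53.333333
r = Sxy/√(Sxx·Syy) = -50/√(3733.333333) = -50/61.101009 = -0.818317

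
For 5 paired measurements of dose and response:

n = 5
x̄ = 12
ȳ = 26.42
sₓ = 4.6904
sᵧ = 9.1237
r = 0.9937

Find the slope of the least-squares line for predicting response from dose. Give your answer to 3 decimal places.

1.933

b = r · sᵧ/sₓ = 0.9937 · 9.1237/4.6904 = 1.932931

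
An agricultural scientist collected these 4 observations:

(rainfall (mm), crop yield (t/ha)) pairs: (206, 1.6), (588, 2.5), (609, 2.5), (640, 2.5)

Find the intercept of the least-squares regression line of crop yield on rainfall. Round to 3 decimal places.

n = 4, Σx = 2043, Σy = 9.1, Σxy = 4922.1, Σx² = 1168661
Sxx = Σx² − (Σx)²/n = 1168661 − 1043462.25 = 125198.75
Sxy = Σxy − (Σx)(Σy)/n = 4922.1 − 4647.825 = 274.275
b = Sxy/Sxx = 274.275/125198.75 = 0.002191
a = ȳ − b·x̄ = 2.275 − 0.002191·510.75 = 1.156091

1.156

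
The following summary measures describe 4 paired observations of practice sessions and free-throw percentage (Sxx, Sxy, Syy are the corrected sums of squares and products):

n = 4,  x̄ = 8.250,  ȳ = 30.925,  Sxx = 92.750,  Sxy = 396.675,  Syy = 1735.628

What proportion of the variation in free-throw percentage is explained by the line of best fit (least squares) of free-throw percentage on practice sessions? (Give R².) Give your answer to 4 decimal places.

0.9775

R² = Sxy²/(Sxx·Syy) = (396.675)²/(92.75·1735.628) = 0.977460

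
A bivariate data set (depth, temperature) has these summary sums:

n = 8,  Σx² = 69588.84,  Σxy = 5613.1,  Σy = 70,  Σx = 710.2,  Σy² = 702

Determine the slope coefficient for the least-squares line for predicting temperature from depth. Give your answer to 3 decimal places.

Sxx = Σx² − (Σx)²/n = 69588.84 − 63048.005 = 6540.835
Sxy = Σxy − (Σx)(Σy)/n = 5613.1 − 6214.25 = -601.15
b = Sxy/Sxx = -601.15/6540.835 = -0.091907

-0.092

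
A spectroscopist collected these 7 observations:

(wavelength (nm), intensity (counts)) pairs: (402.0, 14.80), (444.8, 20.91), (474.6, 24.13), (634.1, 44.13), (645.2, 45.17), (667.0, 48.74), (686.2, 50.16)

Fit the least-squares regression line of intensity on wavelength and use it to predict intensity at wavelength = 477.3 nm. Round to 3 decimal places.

n = 7, Σx = 3953.9, Σy = 248.04, Σxy = 150758.355, Σx² = 2318821.49
Sxx = Σx² − (Σx)²/n = 2318821.49 − 2233332.172857 = 85489.317143
Sxy = Σxy − (Σx)(Σy)/n = 150758.355 − 140103.622286 = 10654.732714
b = Sxy/Sxx = 10654.732714/85489.317143 = 0.124632
a = ȳ − b·x̄ = 35.434286 − 0.124632·564.842857 = -34.963395
ŷ(477.3) = a + b·477.3 = -34.963395 + 0.124632·477.3 = 24.523616

24.524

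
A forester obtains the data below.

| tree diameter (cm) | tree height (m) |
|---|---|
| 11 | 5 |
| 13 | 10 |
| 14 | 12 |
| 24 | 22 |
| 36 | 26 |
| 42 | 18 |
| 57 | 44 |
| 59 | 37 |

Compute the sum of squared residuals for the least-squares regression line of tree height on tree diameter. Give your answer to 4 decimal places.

192.1406

n = 8, Σx = 256, Σy = 174, Σxy = 7264, Σx² = 10852, Σy² = 5058
Sxx = Σx² − (Σx)²/n = 10852 − 8192 = 2660
Sxy = Σxy − (Σx)(Σy)/n = 7264 − 5568 = 1696
Syy = Σy² − (Σy)²/n = 5058 − 3784.5 = 1273.5
b = Sxy/Sxx = 1696/2660 = 0.637594
SSE = Syy − b·Sxy = 1273.5 − 0.637594·1696 = 192.140602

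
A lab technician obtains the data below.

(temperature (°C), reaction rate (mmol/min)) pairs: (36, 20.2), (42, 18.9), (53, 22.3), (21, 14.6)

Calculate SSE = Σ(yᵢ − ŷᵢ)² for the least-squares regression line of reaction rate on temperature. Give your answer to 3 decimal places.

n = 4, Σx = 152, Σy = 76, Σxy = 3009.5, Σx² = 6310, Σy² = 1475.7
Sxx = Σx² − (Σx)²/n = 6310 − 5776 = 534
Sxy = Σxy − (Σx)(Σy)/n = 3009.5 − 2888 = 121.5
Syy = Σy² − (Σy)²/n = 1475.7 − 1444 = 31.7
b = Sxy/Sxx = 121.5/534 = 0.227528
SSE = Syy − b·Sxy = 31.7 − 0.227528·121.5 = 4.055337

4.055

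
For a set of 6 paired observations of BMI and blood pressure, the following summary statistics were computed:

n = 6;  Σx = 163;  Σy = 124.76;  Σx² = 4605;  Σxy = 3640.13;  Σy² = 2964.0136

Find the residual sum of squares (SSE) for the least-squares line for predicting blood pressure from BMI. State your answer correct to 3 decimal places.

Sxx = Σx² − (Σx)²/n = 4605 − 4428.166667 = 176.833333
Sxy = Σxy − (Σx)(Σy)/n = 3640.13 − 3389.313333 = 250.816667
Syy = Σy² − (Σy)²/n = 2964.0136 − 2594.176267 = 369.837333
b = Sxy/Sxx = 250.816667/176.833333 = 1.418379
SSE = Syy − b·Sxy = 369.837333 − 1.418379·250.816667 = 14.084269

14.084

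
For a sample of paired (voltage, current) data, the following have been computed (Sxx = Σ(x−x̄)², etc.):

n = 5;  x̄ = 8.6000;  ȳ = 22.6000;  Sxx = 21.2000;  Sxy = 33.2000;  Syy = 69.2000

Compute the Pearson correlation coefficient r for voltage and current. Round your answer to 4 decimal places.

0.8668

r = Sxy/√(Sxx·Syy) = 33.2/√(1467.04) = 33.2/38.301958 = 0.866796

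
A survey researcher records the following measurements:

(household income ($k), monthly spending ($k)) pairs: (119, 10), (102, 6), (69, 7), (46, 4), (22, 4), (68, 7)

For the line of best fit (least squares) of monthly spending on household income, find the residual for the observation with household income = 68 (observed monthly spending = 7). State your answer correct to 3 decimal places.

n = 6, Σx = 426, Σy = 38, Σxy = 3033, Σx² = 36550
Sxx = Σx² − (Σx)²/n = 36550 − 30246 = 6304
Sxy = Σxy − (Σx)(Σy)/n = 3033 − 2698 = 335
b = Sxy/Sxx = 335/6304 = 0.053141
a = ȳ − b·x̄ = 6.333333 − 0.053141·71 = 2.560332
ŷ(68) = 2.560332 + 0.053141·68 = 6.173911
residual = y − ŷ = 7 − 6.173911 = 0.826089

0.826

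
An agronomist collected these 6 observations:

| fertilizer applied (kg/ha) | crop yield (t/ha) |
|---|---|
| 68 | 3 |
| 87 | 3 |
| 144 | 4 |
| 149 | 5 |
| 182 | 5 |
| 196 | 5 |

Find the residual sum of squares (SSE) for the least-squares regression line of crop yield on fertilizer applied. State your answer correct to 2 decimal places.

n = 6, Σx = 826, Σy = 25, Σxy = 3676, Σx² = 126670, Σy² = 109
Sxx = Σx² − (Σx)²/n = 126670 − 113712.666667 = 12957.333333
Sxy = Σxy − (Σx)(Σy)/n = 3676 − 3441.666667 = 234.333333
Syy = Σy² − (Σy)²/n = 109 − 104.166667 = 4.833333
b = Sxy/Sxx = 234.333333/12957.333333 = 0.018085
SSE = Syy − b·Sxy = 4.833333 − 0.018085·234.333333 = 0.595416

0.60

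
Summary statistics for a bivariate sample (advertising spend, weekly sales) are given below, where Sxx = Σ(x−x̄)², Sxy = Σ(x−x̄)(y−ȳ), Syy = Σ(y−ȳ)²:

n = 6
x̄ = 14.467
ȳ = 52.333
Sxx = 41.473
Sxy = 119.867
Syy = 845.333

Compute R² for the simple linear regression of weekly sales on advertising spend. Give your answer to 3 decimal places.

0.410

R² = Sxy²/(Sxx·Syy) = (119.867)²/(41.473·845.333) = 0.409832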